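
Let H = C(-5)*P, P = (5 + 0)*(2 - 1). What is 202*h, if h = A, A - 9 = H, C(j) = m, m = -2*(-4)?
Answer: 9898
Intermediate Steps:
P = 5 (P = 5*1 = 5)
m = 8
C(j) = 8
H = 40 (H = 8*5 = 40)
A = 49 (A = 9 + 40 = 49)
h = 49
202*h = 202*49 = 9898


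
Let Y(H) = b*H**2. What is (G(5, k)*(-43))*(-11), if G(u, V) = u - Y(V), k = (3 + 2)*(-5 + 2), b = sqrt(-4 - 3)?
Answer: 2365 - 106425*I*sqrt(7) ≈ 2365.0 - 2.8157e+5*I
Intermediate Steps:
b = I*sqrt(7) (b = sqrt(-7) = I*sqrt(7) ≈ 2.6458*I)
k = -15 (k = 5*(-3) = -15)
Y(H) = I*sqrt(7)*H**2 (Y(H) = (I*sqrt(7))*H**2 = I*sqrt(7)*H**2)
G(u, V) = u - I*sqrt(7)*V**2
(G(5, k)*(-43))*(-11) = ((5 - 1*I*sqrt(7)*(-15)**2)*(-43))*(-11) = ((5 - 1*I*sqrt(7)*225)*(-43))*(-11) = ((5 - 225*I*sqrt(7))*(-43))*(-11) = (-215 + 9675*I*sqrt(7))*(-11) = 2365 - 106425*I*sqrt(7)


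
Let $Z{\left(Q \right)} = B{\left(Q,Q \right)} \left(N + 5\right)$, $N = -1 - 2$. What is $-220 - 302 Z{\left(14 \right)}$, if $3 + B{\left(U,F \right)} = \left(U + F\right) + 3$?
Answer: $-17132$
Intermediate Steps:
$B{\left(U,F \right)} = F + U$ ($B{\left(U,F \right)} = -3 + \left(\left(U + F\right) + 3\right) = -3 + \left(\left(F + U\right) + 3\right) = -3 + \left(3 + F + U\right) = F + U$)
$N = -3$ ($N = -1 - 2 = -3$)
$Z{\left(Q \right)} = 4 Q$ ($Z{\left(Q \right)} = \left(Q + Q\right) \left(-3 + 5\right) = 2 Q 2 = 4 Q$)
$-220 - 302 Z{\left(14 \right)} = -220 - 302 \cdot 4 \cdot 14 = -220 - 16912 = -17132$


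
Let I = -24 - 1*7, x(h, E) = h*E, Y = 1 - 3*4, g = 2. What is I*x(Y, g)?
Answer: 682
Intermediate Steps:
Y = -11 (Y = 1 - 12 = -11)
x(h, E) = E*h
I = -31 (I = -24 - 7 = -31)
I*x(Y, g) = -62*(-11) = -31*(-22) = 682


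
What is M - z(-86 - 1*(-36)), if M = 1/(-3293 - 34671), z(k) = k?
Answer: 1898199/37964 ≈ 50.000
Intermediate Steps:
M = -1/37964 (M = 1/(-37964) = -1/37964 ≈ -2.6341e-5)
M - z(-86 - 1*(-36)) = -1/37964 - (-86 - 1*(-36)) = -1/37964 - (-86 + 36) = -1/37964 - 1*(-50) = -1/37964 + 50 = 1898199/37964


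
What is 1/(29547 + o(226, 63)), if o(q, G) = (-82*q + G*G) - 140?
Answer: 1/14844 ≈ 6.7367e-5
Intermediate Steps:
o(q, G) = -140 + G² - 82*q (o(q, G) = (-82*q + G²) - 140 = (G² - 82*q) - 140 = -140 + G² - 82*q)
1/(29547 + o(226, 63)) = 1/(29547 + (-140 + 63² - 82*226)) = 1/(29547 + (-140 + 3969 - 18532)) = 1/(29547 - 14703) = 1/14844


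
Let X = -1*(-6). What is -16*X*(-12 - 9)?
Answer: 2016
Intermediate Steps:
X = 6
-16*X*(-12 - 9) = -96*(-12 - 9) = -96*(-21) = -16*(-126) = 2016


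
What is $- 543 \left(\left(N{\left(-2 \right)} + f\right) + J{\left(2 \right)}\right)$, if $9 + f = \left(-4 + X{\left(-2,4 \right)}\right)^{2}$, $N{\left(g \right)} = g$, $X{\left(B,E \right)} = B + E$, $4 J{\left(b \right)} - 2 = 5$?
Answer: $\frac{11403}{4} \approx 2850.8$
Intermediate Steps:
$J{\left(b \right)} = \frac{7}{4}$ ($J{\left(b \right)} = \frac{1}{2} + \frac{1}{4} \cdot 5 = \frac{1}{2} + \frac{5}{4} = \frac{7}{4}$)
$f = -5$ ($f = -9 + \left(-4 + \left(-2 + 4\right)\right)^{2} = -9 + \left(-4 + 2\right)^{2} = -9 + \left(-2\right)^{2} = -9 + 4 = -5$)
$- 543 \left(\left(N{\left(-2 \right)} + f\right) + J{\left(2 \right)}\right) = - 543 \left(\left(-2 - 5\right) + \frac{7}{4}\right) = - 543 \left(-7 + \frac{7}{4}\right) = \left(-543\right) \left(- \frac{21}{4}\right) = \frac{11403}{4}$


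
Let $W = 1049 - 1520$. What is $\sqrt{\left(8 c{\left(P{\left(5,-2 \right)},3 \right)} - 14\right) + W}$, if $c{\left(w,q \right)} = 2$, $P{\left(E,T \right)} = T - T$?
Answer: $i \sqrt{469} \approx 21.656 i$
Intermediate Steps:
$P{\left(E,T \right)} = 0$
$W = -471$ ($W = 1049 - 1520 = -471$)
$\sqrt{\left(8 c{\left(P{\left(5,-2 \right)},3 \right)} - 14\right) + W} = \sqrt{\left(8 \cdot 2 - 14\right) - 471} = \sqrt{\left(16 - 14\right) - 471} = \sqrt{2 - 471} = \sqrt{-469} = i \sqrt{469}$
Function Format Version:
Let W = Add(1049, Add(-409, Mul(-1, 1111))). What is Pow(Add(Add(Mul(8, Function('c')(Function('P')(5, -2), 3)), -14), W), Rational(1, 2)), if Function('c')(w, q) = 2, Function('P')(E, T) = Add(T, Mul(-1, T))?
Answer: Mul(I, Pow(469, Rational(1, 2))) ≈ Mul(21.656, I)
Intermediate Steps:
Function('P')(E, T) = 0
W = -471 (W = Add(1049, Add(-409, -1111)) = Add(1049, -1520) = -471)
Pow(Add(Add(Mul(8, Function('c')(Function('P')(5, -2), 3)), -14), W), Rational(1, 2)) = Pow(Add(Add(Mul(8, 2), -14), -471), Rational(1, 2)) = Pow(Add(Add(16, -14), -471), Rational(1, 2)) = Pow(Add(2, -471), Rational(1, 2)) = Pow(-469, Rational(1, 2)) = Mul(I, Pow(469, Rational(1, 2)))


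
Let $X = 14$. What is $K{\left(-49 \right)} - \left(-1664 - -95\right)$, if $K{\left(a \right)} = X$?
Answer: $1583$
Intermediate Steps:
$K{\left(a \right)} = 14$
$K{\left(-49 \right)} - \left(-1664 - -95\right) = 14 - \left(-1664 - -95\right) = 14 - \left(-1664 + 95\right) = 14 - -1569 = 14 + 1569 = 1583$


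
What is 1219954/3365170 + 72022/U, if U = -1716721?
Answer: 925977188547/2888529003785 ≈ 0.32057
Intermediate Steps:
1219954/3365170 + 72022/U = 1219954/3365170 + 72022/(-1716721) = 1219954*(1/3365170) + 72022*(-1/1716721) = 609977/1682585 - 72022/1716721 = 925977188547/2888529003785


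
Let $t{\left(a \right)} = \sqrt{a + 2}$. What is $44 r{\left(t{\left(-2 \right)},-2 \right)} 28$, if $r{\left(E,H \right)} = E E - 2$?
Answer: $-2464$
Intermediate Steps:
$t{\left(a \right)} = \sqrt{2 + a}$
$r{\left(E,H \right)} = -2 + E^{2}$ ($r{\left(E,H \right)} = E^{2} - 2 = -2 + E^{2}$)
$44 r{\left(t{\left(-2 \right)},-2 \right)} 28 = 44 \left(-2 + \left(\sqrt{2 - 2}\right)^{2}\right) 28 = 44 \left(-2 + \left(\sqrt{0}\right)^{2}\right) 28 = 44 \left(-2 + 0^{2}\right) 28 = 44 \left(-2 + 0\right) 28 = 44 \left(-2\right) 28 = \left(-88\right) 28 = -2464$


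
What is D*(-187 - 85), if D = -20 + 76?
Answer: -15232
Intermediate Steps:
D = 56
D*(-187 - 85) = 56*(-187 - 85) = 56*(-272) = -15232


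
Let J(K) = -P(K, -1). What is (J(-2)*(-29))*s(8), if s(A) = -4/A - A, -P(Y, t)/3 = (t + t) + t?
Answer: -4437/2 ≈ -2218.5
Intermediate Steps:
P(Y, t) = -9*t (P(Y, t) = -3*((t + t) + t) = -3*(2*t + t) = -9*t)
s(A) = -A - 4/A
J(K) = -9 (J(K) = -(-9)*(-1) = -1*9 = -9)
(J(-2)*(-29))*s(8) = (-9*(-29))*(-1*8 - 4/8) = 261*(-8 - 4*1/8) = 261*(-8 - 1/2) = 261*(-17/2) = -4437/2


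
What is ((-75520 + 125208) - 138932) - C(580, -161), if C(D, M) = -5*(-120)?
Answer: -89844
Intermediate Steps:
C(D, M) = 600
((-75520 + 125208) - 138932) - C(580, -161) = ((-75520 + 125208) - 138932) - 1*600 = (49688 - 138932) - 600 = -89244 - 600 = -89844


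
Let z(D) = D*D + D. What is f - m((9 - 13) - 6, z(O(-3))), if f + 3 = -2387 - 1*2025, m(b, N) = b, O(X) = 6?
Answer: -4405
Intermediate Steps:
z(D) = D + D**2 (z(D) = D**2 + D = D + D**2)
f = -4415 (f = -3 + (-2387 - 1*2025) = -3 + (-2387 - 2025) = -3 - 4412 = -4415)
f - m((9 - 13) - 6, z(O(-3))) = -4415 - ((9 - 13) - 6) = -4415 - (-4 - 6) = -4415 - 1*(-10) = -4415 + 10 = -4405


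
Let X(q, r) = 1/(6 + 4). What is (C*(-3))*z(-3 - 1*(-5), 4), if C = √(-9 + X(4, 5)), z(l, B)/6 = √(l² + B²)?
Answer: -18*I*√178 ≈ -240.15*I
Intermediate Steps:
X(q, r) = ⅒ (X(q, r) = 1/10 = ⅒)
z(l, B) = 6*√(B² + l²) (z(l, B) = 6*√(l² + B²) = 6*√(B² + l²))
C = I*√890/10 (C = √(-9 + ⅒) = √(-89/10) = I*√890/10 ≈ 2.9833*I)
(C*(-3))*z(-3 - 1*(-5), 4) = ((I*√890/10)*(-3))*(6*√(4² + (-3 - 1*(-5))²)) = (-3*I*√890/10)*(6*√(16 + (-3 + 5)²)) = (-3*I*√890/10)*(6*√(16 + 2²)) = (-3*I*√890/10)*(6*√(16 + 4)) = (-3*I*√890/10)*(6*√20) = (-3*I*√890/10)*(6*(2*√5)) = (-3*I*√890/10)*(12*√5) = -18*I*√178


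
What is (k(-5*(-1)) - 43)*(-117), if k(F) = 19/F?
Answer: 22932/5 ≈ 4586.4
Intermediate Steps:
(k(-5*(-1)) - 43)*(-117) = (19/((-5*(-1))) - 43)*(-117) = (19/5 - 43)*(-117) = -196/5*(-117) = 22932/5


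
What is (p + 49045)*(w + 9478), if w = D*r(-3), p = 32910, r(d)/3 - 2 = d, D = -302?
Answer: 851020720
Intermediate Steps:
r(d) = 6 + 3*d
w = 906 (w = -302*(6 + 3*(-3)) = -302*(6 - 9) = -302*(-3) = 906)
(p + 49045)*(w + 9478) = (32910 + 49045)*(906 + 9478) = 81955*10384 = 851020720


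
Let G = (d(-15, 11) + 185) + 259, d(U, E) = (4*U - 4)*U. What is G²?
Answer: 1971216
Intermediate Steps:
d(U, E) = U*(-4 + 4*U) (d(U, E) = (-4 + 4*U)*U = U*(-4 + 4*U))
G = 1404 (G = (4*(-15)*(-1 - 15) + 185) + 259 = (4*(-15)*(-16) + 185) + 259 = (960 + 185) + 259 = 1145 + 259 = 1404)
G² = 1404² = 1971216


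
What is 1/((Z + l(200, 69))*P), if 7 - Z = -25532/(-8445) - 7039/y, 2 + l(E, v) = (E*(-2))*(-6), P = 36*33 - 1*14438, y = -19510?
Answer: -3295239/104859152759875 ≈ -3.1425e-8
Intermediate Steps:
P = -13250 (P = 1188 - 14438 = -13250)
l(E, v) = -2 + 12*E (l(E, v) = -2 + (E*(-2))*(-6) = -2 - 2*E*(-6) = -2 + 12*E)
Z = 23830399/6590478 (Z = 7 - (-25532/(-8445) - 7039/(-19510)) = 7 - (-25532*(-1/8445) - 7039*(-1/19510)) = 7 - (25532/8445 + 7039/19510) = 7 - 1*22302947/6590478 = 7 - 22302947/6590478 = 23830399/6590478 ≈ 3.6159)
1/((Z + l(200, 69))*P) = 1/((23830399/6590478 + (-2 + 12*200))*(-13250)) = -1/13250/(23830399/6590478 + (-2 + 2400)) = -1/13250/(23830399/6590478 + 2398) = -1/13250/(15827796643/6590478) = (6590478/15827796643)*(-1/13250) = -3295239/104859152759875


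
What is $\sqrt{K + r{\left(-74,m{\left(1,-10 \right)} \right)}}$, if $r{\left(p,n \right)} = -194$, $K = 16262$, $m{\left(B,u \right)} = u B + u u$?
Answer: $2 \sqrt{4017} \approx 126.76$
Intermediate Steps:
$m{\left(B,u \right)} = u^{2} + B u$ ($m{\left(B,u \right)} = B u + u^{2} = u^{2} + B u$)
$\sqrt{K + r{\left(-74,m{\left(1,-10 \right)} \right)}} = \sqrt{16262 - 194} = \sqrt{16068} = 2 \sqrt{4017}$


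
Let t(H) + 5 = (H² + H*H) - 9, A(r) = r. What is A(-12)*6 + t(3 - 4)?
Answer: -84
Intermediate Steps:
t(H) = -14 + 2*H² (t(H) = -5 + ((H² + H*H) - 9) = -5 + ((H² + H²) - 9) = -5 + (2*H² - 9) = -5 + (-9 + 2*H²) = -14 + 2*H²)
A(-12)*6 + t(3 - 4) = -12*6 + (-14 + 2*(3 - 4)²) = -72 + (-14 + 2*(-1)²) = -72 + (-14 + 2*1) = -72 + (-14 + 2) = -72 - 12 = -84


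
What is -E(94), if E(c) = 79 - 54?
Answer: -25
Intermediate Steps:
E(c) = 25
-E(94) = -1*25 = -25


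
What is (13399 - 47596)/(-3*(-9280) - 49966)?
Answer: 34197/22126 ≈ 1.5456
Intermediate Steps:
(13399 - 47596)/(-3*(-9280) - 49966) = -34197/(27840 - 49966) = -34197/(-22126) = -34197*(-1/22126) = 34197/22126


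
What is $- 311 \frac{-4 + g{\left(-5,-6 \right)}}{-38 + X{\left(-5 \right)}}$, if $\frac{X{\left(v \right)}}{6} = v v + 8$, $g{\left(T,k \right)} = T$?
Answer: $\frac{2799}{160} \approx 17.494$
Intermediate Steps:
$X{\left(v \right)} = 48 + 6 v^{2}$ ($X{\left(v \right)} = 6 \left(v v + 8\right) = 6 \left(v^{2} + 8\right) = 6 \left(8 + v^{2}\right) = 48 + 6 v^{2}$)
$- 311 \frac{-4 + g{\left(-5,-6 \right)}}{-38 + X{\left(-5 \right)}} = - 311 \frac{-4 - 5}{-38 + \left(48 + 6 \left(-5\right)^{2}\right)} = - 311 \left(- \frac{9}{-38 + \left(48 + 6 \cdot 25\right)}\right) = - 311 \left(- \frac{9}{-38 + \left(48 + 150\right)}\right) = - 311 \left(- \frac{9}{-38 + 198}\right) = - 311 \left(- \frac{9}{160}\right) = - 311 \left(\left(-9\right) \frac{1}{160}\right) = \left(-311\right) \left(- \frac{9}{160}\right) = \frac{2799}{160}$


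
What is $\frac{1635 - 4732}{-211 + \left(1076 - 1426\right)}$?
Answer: $\frac{3097}{561} \approx 5.5205$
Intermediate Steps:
$\frac{1635 - 4732}{-211 + \left(1076 - 1426\right)} = - \frac{3097}{-211 - 350} = - \frac{3097}{-561} = \left(-3097\right) \left(- \frac{1}{561}\right) = \frac{3097}{561}$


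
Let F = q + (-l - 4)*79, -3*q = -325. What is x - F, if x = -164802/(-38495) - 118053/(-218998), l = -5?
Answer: -355072081979/1945460310 ≈ -182.51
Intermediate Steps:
q = 325/3 (q = -⅓*(-325) = 325/3 ≈ 108.33)
F = 562/3 (F = 325/3 + (-1*(-5) - 4)*79 = 325/3 + (5 - 4)*79 = 325/3 + 1*79 = 325/3 + 79 = 562/3 ≈ 187.33)
x = 3125827587/648486770 (x = -164802*(-1/38495) - 118053*(-1/218998) = 164802/38495 + 9081/16846 = 3125827587/648486770 ≈ 4.8202)
x - F = 3125827587/648486770 - 1*562/3 = 3125827587/648486770 - 562/3 = -355072081979/1945460310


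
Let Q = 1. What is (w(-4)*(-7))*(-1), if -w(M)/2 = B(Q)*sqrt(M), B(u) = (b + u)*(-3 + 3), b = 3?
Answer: 0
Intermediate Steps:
B(u) = 0 (B(u) = (3 + u)*(-3 + 3) = (3 + u)*0 = 0)
w(M) = 0 (w(M) = -0*sqrt(M) = -2*0 = 0)
(w(-4)*(-7))*(-1) = (0*(-7))*(-1) = 0*(-1) = 0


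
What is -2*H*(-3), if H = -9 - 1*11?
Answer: -120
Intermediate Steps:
H = -20 (H = -9 - 11 = -20)
-2*H*(-3) = -2*(-20)*(-3) = 40*(-3) = -120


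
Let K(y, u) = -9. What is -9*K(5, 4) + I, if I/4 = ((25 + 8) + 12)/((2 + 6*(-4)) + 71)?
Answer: 4149/49 ≈ 84.673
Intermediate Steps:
I = 180/49 (I = 4*(((25 + 8) + 12)/((2 + 6*(-4)) + 71)) = 4*((33 + 12)/((2 - 24) + 71)) = 4*(45/(-22 + 71)) = 4*(45/49) = 180/49 ≈ 3.6735)
-9*K(5, 4) + I = -9*(-9) + 180/49 = 81 + 180/49 = 4149/49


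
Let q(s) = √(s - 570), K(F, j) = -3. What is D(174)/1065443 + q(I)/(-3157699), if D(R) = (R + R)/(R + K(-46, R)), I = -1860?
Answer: 116/60730251 - 9*I*√30/3157699 ≈ 1.9101e-6 - 1.5611e-5*I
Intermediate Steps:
D(R) = 2*R/(-3 + R) (D(R) = (R + R)/(R - 3) = (2*R)/(-3 + R) = 2*R/(-3 + R))
q(s) = √(-570 + s)
D(174)/1065443 + q(I)/(-3157699) = (2*174/(-3 + 174))/1065443 + √(-570 - 1860)/(-3157699) = (2*174/171)*(1/1065443) + √(-2430)*(-1/3157699) = (2*174*(1/171))*(1/1065443) + (9*I*√30)*(-1/3157699) = (116/57)*(1/1065443) - 9*I*√30/3157699 = 116/60730251 - 9*I*√30/3157699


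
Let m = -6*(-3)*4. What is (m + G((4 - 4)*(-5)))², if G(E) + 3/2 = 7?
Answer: 24025/4 ≈ 6006.3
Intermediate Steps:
G(E) = 11/2 (G(E) = -3/2 + 7 = 11/2)
m = 72 (m = 18*4 = 72)
(m + G((4 - 4)*(-5)))² = (72 + 11/2)² = (155/2)² = 24025/4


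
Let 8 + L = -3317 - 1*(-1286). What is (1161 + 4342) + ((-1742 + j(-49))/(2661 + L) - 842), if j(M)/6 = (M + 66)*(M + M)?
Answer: 1443702/311 ≈ 4642.1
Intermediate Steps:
j(M) = 12*M*(66 + M) (j(M) = 6*((M + 66)*(M + M)) = 6*((66 + M)*(2*M)) = 6*(2*M*(66 + M)) = 12*M*(66 + M))
L = -2039 (L = -8 + (-3317 - 1*(-1286)) = -8 + (-3317 + 1286) = -8 - 2031 = -2039)
(1161 + 4342) + ((-1742 + j(-49))/(2661 + L) - 842) = (1161 + 4342) + ((-1742 + 12*(-49)*(66 - 49))/(2661 - 2039) - 842) = 5503 + ((-1742 + 12*(-49)*17)/622 - 842) = 5503 + ((-1742 - 9996)*(1/622) - 842) = 5503 + (-11738*1/622 - 842) = 5503 + (-5869/311 - 842) = 5503 - 267731/311 = 1443702/311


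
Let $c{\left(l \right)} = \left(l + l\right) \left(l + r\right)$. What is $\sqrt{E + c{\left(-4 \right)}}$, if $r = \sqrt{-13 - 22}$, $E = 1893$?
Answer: $\sqrt{1925 - 8 i \sqrt{35}} \approx 43.878 - 0.5393 i$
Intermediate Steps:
$r = i \sqrt{35}$ ($r = \sqrt{-35} = i \sqrt{35} \approx 5.9161 i$)
$c{\left(l \right)} = 2 l \left(l + i \sqrt{35}\right)$ ($c{\left(l \right)} = \left(l + l\right) \left(l + i \sqrt{35}\right) = 2 l \left(l + i \sqrt{35}\right)$)
$\sqrt{E + c{\left(-4 \right)}} = \sqrt{1893 + 2 \left(-4\right) \left(-4 + i \sqrt{35}\right)} = \sqrt{1893 + \left(32 - 8 i \sqrt{35}\right)} = \sqrt{1925 - 8 i \sqrt{35}}$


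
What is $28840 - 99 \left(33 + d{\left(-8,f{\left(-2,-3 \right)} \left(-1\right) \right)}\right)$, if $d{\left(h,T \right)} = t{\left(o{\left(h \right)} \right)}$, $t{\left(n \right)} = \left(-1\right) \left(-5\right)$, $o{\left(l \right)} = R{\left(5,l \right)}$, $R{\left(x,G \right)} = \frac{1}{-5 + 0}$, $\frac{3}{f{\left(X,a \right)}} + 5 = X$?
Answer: $25078$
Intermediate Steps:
$f{\left(X,a \right)} = \frac{3}{-5 + X}$
$R{\left(x,G \right)} = - \frac{1}{5}$ ($R{\left(x,G \right)} = \frac{1}{-5} = - \frac{1}{5}$)
$o{\left(l \right)} = - \frac{1}{5}$
$t{\left(n \right)} = 5$
$d{\left(h,T \right)} = 5$
$28840 - 99 \left(33 + d{\left(-8,f{\left(-2,-3 \right)} \left(-1\right) \right)}\right) = 28840 - 99 \left(33 + 5\right) = 28840 - 3762 = 25078$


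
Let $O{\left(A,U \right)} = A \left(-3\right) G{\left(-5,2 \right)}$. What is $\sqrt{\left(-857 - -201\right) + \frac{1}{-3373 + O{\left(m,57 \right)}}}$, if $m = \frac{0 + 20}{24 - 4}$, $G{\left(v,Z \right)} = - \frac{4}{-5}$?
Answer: $\frac{i \sqrt{186850617009}}{16877} \approx 25.612 i$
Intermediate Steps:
$G{\left(v,Z \right)} = \frac{4}{5}$ ($G{\left(v,Z \right)} = \left(-4\right) \left(- \frac{1}{5}\right) = \frac{4}{5}$)
$m = 1$ ($m = \frac{20}{20} = 20 \cdot \frac{1}{20} = 1$)
$O{\left(A,U \right)} = - \frac{12 A}{5}$ ($O{\left(A,U \right)} = A \left(-3\right) \frac{4}{5} = - 3 A \frac{4}{5} = - \frac{12 A}{5}$)
$\sqrt{\left(-857 - -201\right) + \frac{1}{-3373 + O{\left(m,57 \right)}}} = \sqrt{\left(-857 - -201\right) + \frac{1}{-3373 - \frac{12}{5}}} = \sqrt{\left(-857 + 201\right) + \frac{1}{-3373 - \frac{12}{5}}} = \sqrt{-656 + \frac{1}{- \frac{16877}{5}}} = \sqrt{-656 - \frac{5}{16877}} = \sqrt{- \frac{11071317}{16877}} = \frac{i \sqrt{186850617009}}{16877}$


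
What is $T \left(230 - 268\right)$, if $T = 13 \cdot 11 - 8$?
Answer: $-5130$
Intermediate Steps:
$T = 135$ ($T = 143 - 8 = 135$)
$T \left(230 - 268\right) = 135 \left(230 - 268\right) = 135 \left(-38\right) = -5130$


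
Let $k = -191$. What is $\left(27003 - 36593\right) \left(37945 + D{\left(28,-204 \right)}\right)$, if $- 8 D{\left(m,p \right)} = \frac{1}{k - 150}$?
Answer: $- \frac{496349442995}{1364} \approx -3.6389 \cdot 10^{8}$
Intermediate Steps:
$D{\left(m,p \right)} = \frac{1}{2728}$ ($D{\left(m,p \right)} = - \frac{1}{8 \left(-191 - 150\right)} = - \frac{1}{8 \left(-341\right)} = \left(- \frac{1}{8}\right) \left(- \frac{1}{341}\right) = \frac{1}{2728}$)
$\left(27003 - 36593\right) \left(37945 + D{\left(28,-204 \right)}\right) = \left(27003 - 36593\right) \left(37945 + \frac{1}{2728}\right) = \left(-9590\right) \frac{103513961}{2728} = - \frac{496349442995}{1364}$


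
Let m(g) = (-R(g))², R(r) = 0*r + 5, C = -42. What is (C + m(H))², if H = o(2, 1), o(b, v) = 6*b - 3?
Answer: 289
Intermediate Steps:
o(b, v) = -3 + 6*b
H = 9 (H = -3 + 6*2 = -3 + 12 = 9)
R(r) = 5 (R(r) = 0 + 5 = 5)
m(g) = 25 (m(g) = (-1*5)² = (-5)² = 25)
(C + m(H))² = (-42 + 25)² = (-17)² = 289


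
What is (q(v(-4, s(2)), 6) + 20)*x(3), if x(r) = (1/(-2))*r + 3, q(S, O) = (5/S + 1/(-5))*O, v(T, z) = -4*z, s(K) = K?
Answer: 903/40 ≈ 22.575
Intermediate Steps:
q(S, O) = O*(-1/5 + 5/S) (q(S, O) = (5/S + 1*(-1/5))*O = (5/S - 1/5)*O = (-1/5 + 5/S)*O = O*(-1/5 + 5/S))
x(r) = 3 - r/2 (x(r) = (1*(-1/2))*r + 3 = -r/2 + 3 = 3 - r/2)
(q(v(-4, s(2)), 6) + 20)*x(3) = ((1/5)*6*(25 - (-4)*2)/(-4*2) + 20)*(3 - 1/2*3) = ((1/5)*6*(25 - 1*(-8))/(-8) + 20)*(3 - 3/2) = ((1/5)*6*(-1/8)*(25 + 8) + 20)*(3/2) = ((1/5)*6*(-1/8)*33 + 20)*(3/2) = (-99/20 + 20)*(3/2) = (301/20)*(3/2) = 903/40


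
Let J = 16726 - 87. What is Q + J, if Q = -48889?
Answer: -32250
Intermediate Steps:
J = 16639
Q + J = -48889 + 16639 = -32250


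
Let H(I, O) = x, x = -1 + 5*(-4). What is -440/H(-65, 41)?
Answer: 440/21 ≈ 20.952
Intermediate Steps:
x = -21 (x = -1 - 20 = -21)
H(I, O) = -21
-440/H(-65, 41) = -440/(-21) = -440*(-1/21) = 440/21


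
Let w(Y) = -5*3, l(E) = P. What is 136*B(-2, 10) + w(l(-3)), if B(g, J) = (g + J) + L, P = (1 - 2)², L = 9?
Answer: 2297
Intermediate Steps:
P = 1 (P = (-1)² = 1)
l(E) = 1
w(Y) = -15
B(g, J) = 9 + J + g (B(g, J) = (g + J) + 9 = (J + g) + 9 = 9 + J + g)
136*B(-2, 10) + w(l(-3)) = 136*(9 + 10 - 2) - 15 = 136*17 - 15 = 2312 - 15 = 2297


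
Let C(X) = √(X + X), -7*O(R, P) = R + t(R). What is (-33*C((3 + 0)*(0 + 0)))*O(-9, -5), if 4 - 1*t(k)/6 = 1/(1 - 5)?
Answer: 0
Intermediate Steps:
t(k) = 51/2 (t(k) = 24 - 6/(1 - 5) = 24 - 6/(-4) = 24 - 6*(-¼) = 24 + 3/2 = 51/2)
O(R, P) = -51/14 - R/7 (O(R, P) = -(R + 51/2)/7 = -(51/2 + R)/7 = -51/14 - R/7)
C(X) = √2*√X (C(X) = √(2*X) = √2*√X)
(-33*C((3 + 0)*(0 + 0)))*O(-9, -5) = (-33*√2*√((3 + 0)*(0 + 0)))*(-51/14 - ⅐*(-9)) = (-33*√2*√(3*0))*(-51/14 + 9/7) = -33*√2*√0*(-33/14) = -33*√2*0*(-33/14) = -33*0*(-33/14) = 0*(-33/14) = 0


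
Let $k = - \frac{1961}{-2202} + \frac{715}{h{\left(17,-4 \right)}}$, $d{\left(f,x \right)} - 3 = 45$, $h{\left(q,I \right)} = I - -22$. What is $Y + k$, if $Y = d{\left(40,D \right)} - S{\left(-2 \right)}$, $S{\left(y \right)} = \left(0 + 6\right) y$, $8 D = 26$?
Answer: $\frac{332324}{3303} \approx 100.61$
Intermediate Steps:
$h{\left(q,I \right)} = 22 + I$ ($h{\left(q,I \right)} = I + 22 = 22 + I$)
$D = \frac{13}{4}$ ($D = \frac{1}{8} \cdot 26 = \frac{13}{4} \approx 3.25$)
$d{\left(f,x \right)} = 48$ ($d{\left(f,x \right)} = 3 + 45 = 48$)
$S{\left(y \right)} = 6 y$
$k = \frac{134144}{3303}$ ($k = - \frac{1961}{-2202} + \frac{715}{22 - 4} = \left(-1961\right) \left(- \frac{1}{2202}\right) + \frac{715}{18} = \frac{1961}{2202} + 715 \cdot \frac{1}{18} = \frac{1961}{2202} + \frac{715}{18} = \frac{134144}{3303} \approx 40.613$)
$Y = 60$ ($Y = 48 - 6 \left(-2\right) = 48 - -12 = 48 + 12 = 60$)
$Y + k = 60 + \frac{134144}{3303} = \frac{332324}{3303}$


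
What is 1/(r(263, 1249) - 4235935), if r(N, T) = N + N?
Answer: -1/4235409 ≈ -2.3610e-7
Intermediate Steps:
r(N, T) = 2*N
1/(r(263, 1249) - 4235935) = 1/(2*263 - 4235935) = 1/(526 - 4235935) = 1/(-4235409) = -1/4235409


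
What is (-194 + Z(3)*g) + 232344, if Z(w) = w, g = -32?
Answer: 232054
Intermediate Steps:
(-194 + Z(3)*g) + 232344 = (-194 + 3*(-32)) + 232344 = (-194 - 96) + 232344 = -290 + 232344 = 232054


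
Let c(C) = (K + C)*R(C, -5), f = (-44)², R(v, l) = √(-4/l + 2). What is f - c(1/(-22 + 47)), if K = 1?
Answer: 1936 - 26*√70/125 ≈ 1934.3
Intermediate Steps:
R(v, l) = √(2 - 4/l)
f = 1936
c(C) = √70*(1 + C)/5 (c(C) = (1 + C)*√(2 - 4/(-5)) = (1 + C)*√(2 - 4*(-⅕)) = (1 + C)*√(2 + ⅘) = (1 + C)*√(14/5) = (1 + C)*(√70/5) = √70*(1 + C)/5)
f - c(1/(-22 + 47)) = 1936 - √70*(1 + 1/(-22 + 47))/5 = 1936 - √70*(1 + 1/25)/5 = 1936 - √70*26/(5*25) = 1936 - 26*√70/125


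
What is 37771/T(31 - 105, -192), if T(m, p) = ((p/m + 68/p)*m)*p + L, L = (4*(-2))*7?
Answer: 37771/31776 ≈ 1.1887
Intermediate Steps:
L = -56 (L = -8*7 = -56)
T(m, p) = -56 + m*p*(68/p + p/m) (T(m, p) = ((p/m + 68/p)*m)*p - 56 = ((68/p + p/m)*m)*p - 56 = (m*(68/p + p/m))*p - 56 = m*p*(68/p + p/m) - 56 = -56 + m*p*(68/p + p/m))
37771/T(31 - 105, -192) = 37771/(-56 + (-192)² + 68*(31 - 105)) = 37771/(-56 + 36864 + 68*(-74)) = 37771/(-56 + 36864 - 5032) = 37771/31776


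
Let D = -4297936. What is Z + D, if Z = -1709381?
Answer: -6007317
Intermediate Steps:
Z + D = -1709381 - 4297936 = -6007317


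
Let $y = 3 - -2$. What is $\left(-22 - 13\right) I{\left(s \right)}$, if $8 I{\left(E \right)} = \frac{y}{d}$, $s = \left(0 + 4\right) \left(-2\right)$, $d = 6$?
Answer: $- \frac{175}{48} \approx -3.6458$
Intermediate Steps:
$y = 5$ ($y = 3 + 2 = 5$)
$s = -8$ ($s = 4 \left(-2\right) = -8$)
$I{\left(E \right)} = \frac{5}{48}$ ($I{\left(E \right)} = \frac{5 \cdot \frac{1}{6}}{8} = \frac{1}{8} \cdot \frac{5}{6} = \frac{5}{48}$)
$\left(-22 - 13\right) I{\left(s \right)} = \left(-22 - 13\right) \frac{5}{48} = \left(-35\right) \frac{5}{48} = - \frac{175}{48}$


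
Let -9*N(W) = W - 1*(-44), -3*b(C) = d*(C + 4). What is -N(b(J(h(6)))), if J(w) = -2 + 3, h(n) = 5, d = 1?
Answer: 127/27 ≈ 4.7037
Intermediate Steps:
J(w) = 1
b(C) = -4/3 - C/3 (b(C) = -(C + 4)/3 = -(4 + C)/3 = -4/3 - C/3)
N(W) = -44/9 - W/9 (N(W) = -(W - 1*(-44))/9 = -(W + 44)/9 = -(44 + W)/9 = -44/9 - W/9)
-N(b(J(h(6)))) = -(-44/9 - (-4/3 - ⅓*1)/9) = -(-44/9 - (-4/3 - ⅓)/9) = -(-44/9 - ⅑*(-5/3)) = -(-44/9 + 5/27) = -1*(-127/27) = 127/27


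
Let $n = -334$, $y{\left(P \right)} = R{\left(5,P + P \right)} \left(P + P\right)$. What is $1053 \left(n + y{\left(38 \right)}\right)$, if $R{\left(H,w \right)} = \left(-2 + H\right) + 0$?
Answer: $-111618$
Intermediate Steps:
$R{\left(H,w \right)} = -2 + H$
$y{\left(P \right)} = 6 P$ ($y{\left(P \right)} = \left(-2 + 5\right) \left(P + P\right) = 3 \cdot 2 P = 6 P$)
$1053 \left(n + y{\left(38 \right)}\right) = 1053 \left(-334 + 6 \cdot 38\right) = 1053 \left(-334 + 228\right) = 1053 \left(-106\right) = -111618$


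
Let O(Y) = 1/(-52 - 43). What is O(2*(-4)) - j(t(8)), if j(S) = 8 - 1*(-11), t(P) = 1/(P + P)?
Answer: -1806/95 ≈ -19.011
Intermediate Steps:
t(P) = 1/(2*P)
j(S) = 19 (j(S) = 8 + 11 = 19)
O(Y) = -1/95 (O(Y) = 1/(-95) = -1/95)
O(2*(-4)) - j(t(8)) = -1/95 - 1*19 = -1/95 - 19 = -1806/95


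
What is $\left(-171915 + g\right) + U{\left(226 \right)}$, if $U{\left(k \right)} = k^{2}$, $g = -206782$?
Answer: $-327621$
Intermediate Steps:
$\left(-171915 + g\right) + U{\left(226 \right)} = \left(-171915 - 206782\right) + 226^{2} = -378697 + 51076 = -327621$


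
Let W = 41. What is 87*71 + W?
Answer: 6218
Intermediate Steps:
87*71 + W = 87*71 + 41 = 6177 + 41 = 6218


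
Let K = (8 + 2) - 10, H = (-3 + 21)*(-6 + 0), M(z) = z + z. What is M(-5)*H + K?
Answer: 1080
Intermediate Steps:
M(z) = 2*z
H = -108 (H = 18*(-6) = -108)
K = 0 (K = 10 - 10 = 0)
M(-5)*H + K = (2*(-5))*(-108) + 0 = -10*(-108) + 0 = 1080 + 0 = 1080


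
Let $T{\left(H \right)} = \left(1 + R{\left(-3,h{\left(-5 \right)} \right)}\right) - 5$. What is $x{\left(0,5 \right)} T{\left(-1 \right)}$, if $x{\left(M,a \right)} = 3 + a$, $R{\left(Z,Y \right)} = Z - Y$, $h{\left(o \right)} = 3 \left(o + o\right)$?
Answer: $184$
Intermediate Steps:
$h{\left(o \right)} = 6 o$ ($h{\left(o \right)} = 3 \cdot 2 o = 6 o$)
$T{\left(H \right)} = 23$ ($T{\left(H \right)} = \left(1 - \left(3 + 6 \left(-5\right)\right)\right) - 5 = \left(1 - -27\right) - 5 = \left(1 + \left(-3 + 30\right)\right) - 5 = \left(1 + 27\right) - 5 = 28 - 5 = 23$)
$x{\left(0,5 \right)} T{\left(-1 \right)} = \left(3 + 5\right) 23 = 8 \cdot 23 = 184$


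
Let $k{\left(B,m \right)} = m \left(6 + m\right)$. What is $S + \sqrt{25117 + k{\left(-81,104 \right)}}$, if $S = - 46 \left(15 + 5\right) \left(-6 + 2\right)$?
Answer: $3680 + \sqrt{36557} \approx 3871.2$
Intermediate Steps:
$S = 3680$ ($S = - 46 \cdot 20 \left(-4\right) = \left(-46\right) \left(-80\right) = 3680$)
$S + \sqrt{25117 + k{\left(-81,104 \right)}} = 3680 + \sqrt{25117 + 104 \left(6 + 104\right)} = 3680 + \sqrt{25117 + 104 \cdot 110} = 3680 + \sqrt{25117 + 11440} = 3680 + \sqrt{36557}$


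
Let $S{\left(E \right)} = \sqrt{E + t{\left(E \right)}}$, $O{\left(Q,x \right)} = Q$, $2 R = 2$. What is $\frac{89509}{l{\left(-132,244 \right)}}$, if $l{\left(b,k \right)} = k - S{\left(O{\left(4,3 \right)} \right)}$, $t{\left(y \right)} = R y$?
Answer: $\frac{780007}{2126} + \frac{12787 \sqrt{2}}{4252} \approx 371.14$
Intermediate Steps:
$R = 1$ ($R = \frac{1}{2} \cdot 2 = 1$)
$t{\left(y \right)} = y$ ($t{\left(y \right)} = 1 y = y$)
$S{\left(E \right)} = \sqrt{2} \sqrt{E}$ ($S{\left(E \right)} = \sqrt{E + E} = \sqrt{2 E} = \sqrt{2} \sqrt{E}$)
$l{\left(b,k \right)} = k - 2 \sqrt{2}$ ($l{\left(b,k \right)} = k - \sqrt{2} \sqrt{4} = k - \sqrt{2} \cdot 2 = k - 2 \sqrt{2}$)
$\frac{89509}{l{\left(-132,244 \right)}} = \frac{89509}{244 - 2 \sqrt{2}}$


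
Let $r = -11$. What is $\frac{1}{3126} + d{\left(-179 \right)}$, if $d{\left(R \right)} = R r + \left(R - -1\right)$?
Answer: $\frac{5598667}{3126} \approx 1791.0$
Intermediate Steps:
$d{\left(R \right)} = 1 - 10 R$ ($d{\left(R \right)} = R \left(-11\right) + \left(R - -1\right) = - 11 R + \left(R + 1\right) = - 11 R + \left(1 + R\right) = 1 - 10 R$)
$\frac{1}{3126} + d{\left(-179 \right)} = \frac{1}{3126} + \left(1 - -1790\right) = \frac{1}{3126} + \left(1 + 1790\right) = \frac{1}{3126} + 1791 = \frac{5598667}{3126}$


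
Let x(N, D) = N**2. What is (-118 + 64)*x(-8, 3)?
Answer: -3456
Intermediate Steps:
(-118 + 64)*x(-8, 3) = (-118 + 64)*(-8)**2 = -54*64 = -3456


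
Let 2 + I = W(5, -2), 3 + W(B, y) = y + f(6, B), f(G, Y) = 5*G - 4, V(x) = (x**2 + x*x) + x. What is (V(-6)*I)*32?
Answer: 40128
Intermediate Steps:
V(x) = x + 2*x**2 (V(x) = (x**2 + x**2) + x = 2*x**2 + x = x + 2*x**2)
f(G, Y) = -4 + 5*G
W(B, y) = 23 + y (W(B, y) = -3 + (y + (-4 + 5*6)) = -3 + (y + (-4 + 30)) = -3 + (y + 26) = -3 + (26 + y) = 23 + y)
I = 19 (I = -2 + (23 - 2) = -2 + 21 = 19)
(V(-6)*I)*32 = (-6*(1 + 2*(-6))*19)*32 = (-6*(1 - 12)*19)*32 = (-6*(-11)*19)*32 = (66*19)*32 = 1254*32 = 40128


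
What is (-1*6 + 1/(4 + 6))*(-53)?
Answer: 3127/10 ≈ 312.70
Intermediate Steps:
(-1*6 + 1/(4 + 6))*(-53) = (-6 + 1/10)*(-53) = (-6 + ⅒)*(-53) = -59/10*(-53) = 3127/10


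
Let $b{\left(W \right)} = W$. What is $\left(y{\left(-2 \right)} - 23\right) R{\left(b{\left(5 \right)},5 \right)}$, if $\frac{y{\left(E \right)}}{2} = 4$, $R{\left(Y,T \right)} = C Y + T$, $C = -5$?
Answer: $300$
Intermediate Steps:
$R{\left(Y,T \right)} = T - 5 Y$ ($R{\left(Y,T \right)} = - 5 Y + T = T - 5 Y$)
$y{\left(E \right)} = 8$ ($y{\left(E \right)} = 2 \cdot 4 = 8$)
$\left(y{\left(-2 \right)} - 23\right) R{\left(b{\left(5 \right)},5 \right)} = \left(8 - 23\right) \left(5 - 25\right) = - 15 \left(5 - 25\right) = \left(-15\right) \left(-20\right) = 300$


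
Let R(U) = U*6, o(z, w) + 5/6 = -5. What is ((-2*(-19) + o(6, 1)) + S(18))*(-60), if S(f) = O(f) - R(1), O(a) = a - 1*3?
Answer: -2470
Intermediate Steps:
o(z, w) = -35/6 (o(z, w) = -⅚ - 5 = -35/6)
R(U) = 6*U
O(a) = -3 + a (O(a) = a - 3 = -3 + a)
S(f) = -9 + f (S(f) = (-3 + f) - 6 = -9 + f)
((-2*(-19) + o(6, 1)) + S(18))*(-60) = ((-2*(-19) - 35/6) + (-9 + 18))*(-60) = ((38 - 35/6) + 9)*(-60) = (193/6 + 9)*(-60) = (247/6)*(-60) = -2470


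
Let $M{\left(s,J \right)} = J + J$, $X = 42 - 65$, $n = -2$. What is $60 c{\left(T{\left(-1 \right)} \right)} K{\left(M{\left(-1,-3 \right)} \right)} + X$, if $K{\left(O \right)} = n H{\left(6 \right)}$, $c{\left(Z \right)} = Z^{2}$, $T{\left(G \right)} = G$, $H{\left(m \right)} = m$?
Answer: $-743$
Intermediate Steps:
$X = -23$ ($X = 42 - 65 = -23$)
$M{\left(s,J \right)} = 2 J$
$K{\left(O \right)} = -12$ ($K{\left(O \right)} = \left(-2\right) 6 = -12$)
$60 c{\left(T{\left(-1 \right)} \right)} K{\left(M{\left(-1,-3 \right)} \right)} + X = 60 \left(-1\right)^{2} \left(-12\right) - 23 = 60 \cdot 1 \left(-12\right) - 23 = 60 \left(-12\right) - 23 = -720 - 23 = -743$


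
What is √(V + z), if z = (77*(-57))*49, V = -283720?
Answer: I*√498781 ≈ 706.24*I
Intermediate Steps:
z = -215061 (z = -4389*49 = -215061)
√(V + z) = √(-283720 - 215061) = √(-498781) = I*√498781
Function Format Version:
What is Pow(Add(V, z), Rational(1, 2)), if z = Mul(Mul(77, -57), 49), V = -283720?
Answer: Mul(I, Pow(498781, Rational(1, 2))) ≈ Mul(706.24, I)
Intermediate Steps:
z = -215061 (z = Mul(-4389, 49) = -215061)
Pow(Add(V, z), Rational(1, 2)) = Pow(Add(-283720, -215061), Rational(1, 2)) = Pow(-498781, Rational(1, 2)) = Mul(I, Pow(498781, Rational(1, 2)))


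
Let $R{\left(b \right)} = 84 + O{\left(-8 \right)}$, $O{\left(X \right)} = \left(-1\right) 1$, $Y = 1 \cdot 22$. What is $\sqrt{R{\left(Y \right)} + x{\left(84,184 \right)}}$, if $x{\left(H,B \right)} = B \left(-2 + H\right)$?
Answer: $\sqrt{15171} \approx 123.17$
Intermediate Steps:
$Y = 22$
$O{\left(X \right)} = -1$
$R{\left(b \right)} = 83$ ($R{\left(b \right)} = 84 - 1 = 83$)
$\sqrt{R{\left(Y \right)} + x{\left(84,184 \right)}} = \sqrt{83 + 184 \left(-2 + 84\right)} = \sqrt{83 + 184 \cdot 82} = \sqrt{83 + 15088} = \sqrt{15171}$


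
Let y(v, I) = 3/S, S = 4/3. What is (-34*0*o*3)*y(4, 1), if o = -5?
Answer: 0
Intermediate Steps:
S = 4/3 (S = 4*(⅓) = 4/3 ≈ 1.3333)
y(v, I) = 9/4 (y(v, I) = 3/(4/3) = 3*(¾) = 9/4)
(-34*0*o*3)*y(4, 1) = -34*0*(-5)*3*(9/4) = -0*3*(9/4) = -34*0*(9/4) = 0*(9/4) = 0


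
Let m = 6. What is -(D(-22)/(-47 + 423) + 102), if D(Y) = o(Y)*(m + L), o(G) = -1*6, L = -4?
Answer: -9585/94 ≈ -101.97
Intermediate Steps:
o(G) = -6
D(Y) = -12 (D(Y) = -6*(6 - 4) = -6*2 = -12)
-(D(-22)/(-47 + 423) + 102) = -(-12/(-47 + 423) + 102) = -(-12/376 + 102) = -((1/376)*(-12) + 102) = -(-3/94 + 102) = -1*9585/94 = -9585/94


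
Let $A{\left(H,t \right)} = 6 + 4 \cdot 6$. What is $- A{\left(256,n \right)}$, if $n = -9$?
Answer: $-30$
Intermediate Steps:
$A{\left(H,t \right)} = 30$ ($A{\left(H,t \right)} = 6 + 24 = 30$)
$- A{\left(256,n \right)} = \left(-1\right) 30 = -30$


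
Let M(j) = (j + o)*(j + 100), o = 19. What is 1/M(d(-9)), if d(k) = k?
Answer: 1/910 ≈ 0.0010989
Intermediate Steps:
M(j) = (19 + j)*(100 + j) (M(j) = (j + 19)*(j + 100) = (19 + j)*(100 + j))
1/M(d(-9)) = 1/(1900 + (-9)**2 + 119*(-9)) = 1/(1900 + 81 - 1071) = 1/910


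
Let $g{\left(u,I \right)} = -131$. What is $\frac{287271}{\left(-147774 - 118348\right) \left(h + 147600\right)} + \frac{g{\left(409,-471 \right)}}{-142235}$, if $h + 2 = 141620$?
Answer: $\frac{56733631183}{61849943602780} \approx 0.00091728$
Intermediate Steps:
$h = 141618$ ($h = -2 + 141620 = 141618$)
$\frac{287271}{\left(-147774 - 118348\right) \left(h + 147600\right)} + \frac{g{\left(409,-471 \right)}}{-142235} = \frac{287271}{\left(-147774 - 118348\right) \left(141618 + 147600\right)} - \frac{131}{-142235} = \frac{287271}{\left(-266122\right) 289218} - - \frac{131}{142235} = \frac{287271}{-76967272596} + \frac{131}{142235} = 287271 \left(- \frac{1}{76967272596}\right) + \frac{131}{142235} = - \frac{1623}{434843348} + \frac{131}{142235} = \frac{56733631183}{61849943602780}$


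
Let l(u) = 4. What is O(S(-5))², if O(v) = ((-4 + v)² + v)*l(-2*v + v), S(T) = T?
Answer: 92416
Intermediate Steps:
O(v) = 4*v + 4*(-4 + v)² (O(v) = ((-4 + v)² + v)*4 = (v + (-4 + v)²)*4 = 4*v + 4*(-4 + v)²)
O(S(-5))² = (4*(-5) + 4*(-4 - 5)²)² = (-20 + 4*(-9)²)² = (-20 + 4*81)² = (-20 + 324)² = 304² = 92416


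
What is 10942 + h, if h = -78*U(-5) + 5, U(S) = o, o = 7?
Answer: 10401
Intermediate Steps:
U(S) = 7
h = -541 (h = -78*7 + 5 = -546 + 5 = -541)
10942 + h = 10942 - 541 = 10401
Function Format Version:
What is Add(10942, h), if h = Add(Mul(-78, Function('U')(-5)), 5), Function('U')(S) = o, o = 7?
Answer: 10401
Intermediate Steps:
Function('U')(S) = 7
h = -541 (h = Add(Mul(-78, 7), 5) = Add(-546, 5) = -541)
Add(10942, h) = Add(10942, -541) = 10401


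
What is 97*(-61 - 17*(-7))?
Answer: 5626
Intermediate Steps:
97*(-61 - 17*(-7)) = 97*(-61 + 119) = 97*58 = 5626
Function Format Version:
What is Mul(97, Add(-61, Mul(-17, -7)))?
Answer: 5626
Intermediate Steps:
Mul(97, Add(-61, Mul(-17, -7))) = Mul(97, Add(-61, 119)) = Mul(97, 58) = 5626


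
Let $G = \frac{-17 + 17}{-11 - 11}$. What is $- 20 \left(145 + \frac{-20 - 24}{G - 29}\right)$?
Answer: $- \frac{84980}{29} \approx -2930.3$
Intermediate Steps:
$G = 0$ ($G = \frac{0}{-22} = 0 \left(- \frac{1}{22}\right) = 0$)
$- 20 \left(145 + \frac{-20 - 24}{G - 29}\right) = - 20 \left(145 + \frac{-20 - 24}{0 - 29}\right) = - 20 \left(145 - \frac{44}{-29}\right) = - 20 \left(145 - - \frac{44}{29}\right) = - 20 \left(145 + \frac{44}{29}\right) = \left(-20\right) \frac{4249}{29} = - \frac{84980}{29}$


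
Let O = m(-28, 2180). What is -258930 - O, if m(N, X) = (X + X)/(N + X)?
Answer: -69652715/269 ≈ -2.5893e+5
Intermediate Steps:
m(N, X) = 2*X/(N + X) (m(N, X) = (2*X)/(N + X) = 2*X/(N + X))
O = 545/269 (O = 2*2180/(-28 + 2180) = 2*2180/2152 = 2*2180*(1/2152) = 545/269 ≈ 2.0260)
-258930 - O = -258930 - 1*545/269 = -258930 - 545/269 = -69652715/269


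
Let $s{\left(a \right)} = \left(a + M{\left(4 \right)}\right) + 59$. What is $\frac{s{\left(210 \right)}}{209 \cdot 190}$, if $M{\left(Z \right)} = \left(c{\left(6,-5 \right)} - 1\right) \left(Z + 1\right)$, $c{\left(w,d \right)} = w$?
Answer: $\frac{147}{19855} \approx 0.0074037$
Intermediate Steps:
$M{\left(Z \right)} = 5 + 5 Z$ ($M{\left(Z \right)} = \left(6 - 1\right) \left(Z + 1\right) = 5 \left(1 + Z\right) = 5 + 5 Z$)
$s{\left(a \right)} = 84 + a$ ($s{\left(a \right)} = \left(a + \left(5 + 5 \cdot 4\right)\right) + 59 = \left(a + \left(5 + 20\right)\right) + 59 = \left(a + 25\right) + 59 = \left(25 + a\right) + 59 = 84 + a$)
$\frac{s{\left(210 \right)}}{209 \cdot 190} = \frac{84 + 210}{209 \cdot 190} = \frac{294}{39710} = 294 \cdot \frac{1}{39710} = \frac{147}{19855}$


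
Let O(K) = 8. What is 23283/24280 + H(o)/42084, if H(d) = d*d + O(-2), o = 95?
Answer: 99930251/85149960 ≈ 1.1736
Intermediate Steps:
H(d) = 8 + d² (H(d) = d*d + 8 = d² + 8 = 8 + d²)
23283/24280 + H(o)/42084 = 23283/24280 + (8 + 95²)/42084 = 23283*(1/24280) + (8 + 9025)*(1/42084) = 23283/24280 + 9033*(1/42084) = 23283/24280 + 3011/14028 = 99930251/85149960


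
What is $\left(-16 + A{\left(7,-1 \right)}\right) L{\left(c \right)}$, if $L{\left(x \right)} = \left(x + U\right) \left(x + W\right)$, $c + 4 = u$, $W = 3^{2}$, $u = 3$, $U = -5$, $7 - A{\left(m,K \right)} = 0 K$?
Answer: $432$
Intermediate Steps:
$A{\left(m,K \right)} = 7$ ($A{\left(m,K \right)} = 7 - 0 K = 7 - 0 = 7 + 0 = 7$)
$W = 9$
$c = -1$ ($c = -4 + 3 = -1$)
$L{\left(x \right)} = \left(-5 + x\right) \left(9 + x\right)$ ($L{\left(x \right)} = \left(x - 5\right) \left(x + 9\right) = \left(-5 + x\right) \left(9 + x\right)$)
$\left(-16 + A{\left(7,-1 \right)}\right) L{\left(c \right)} = \left(-16 + 7\right) \left(-45 + \left(-1\right)^{2} + 4 \left(-1\right)\right) = - 9 \left(-45 + 1 - 4\right) = \left(-9\right) \left(-48\right) = 432$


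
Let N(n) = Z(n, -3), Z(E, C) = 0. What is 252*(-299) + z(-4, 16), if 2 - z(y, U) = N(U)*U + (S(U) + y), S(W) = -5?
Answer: -75337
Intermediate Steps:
N(n) = 0
z(y, U) = 7 - y (z(y, U) = 2 - (0*U + (-5 + y)) = 2 - (0 + (-5 + y)) = 2 - (-5 + y) = 2 + (5 - y) = 7 - y)
252*(-299) + z(-4, 16) = 252*(-299) + (7 - 1*(-4)) = -75348 + (7 + 4) = -75348 + 11 = -75337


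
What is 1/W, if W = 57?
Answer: 1/57 ≈ 0.017544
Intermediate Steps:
1/W = 1/57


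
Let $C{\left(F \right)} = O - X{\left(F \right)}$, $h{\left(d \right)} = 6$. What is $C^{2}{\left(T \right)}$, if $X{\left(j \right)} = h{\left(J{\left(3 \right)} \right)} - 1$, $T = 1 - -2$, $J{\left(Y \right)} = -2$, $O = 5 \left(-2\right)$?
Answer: $225$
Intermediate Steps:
$O = -10$
$T = 3$ ($T = 1 + 2 = 3$)
$X{\left(j \right)} = 5$ ($X{\left(j \right)} = 6 - 1 = 5$)
$C{\left(F \right)} = -15$ ($C{\left(F \right)} = -10 - 5 = -15$)
$C^{2}{\left(T \right)} = \left(-15\right)^{2} = 225$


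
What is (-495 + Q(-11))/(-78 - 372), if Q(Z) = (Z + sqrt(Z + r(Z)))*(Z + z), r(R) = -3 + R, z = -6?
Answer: 154/225 + 17*I/90 ≈ 0.68444 + 0.18889*I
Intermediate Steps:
Q(Z) = (-6 + Z)*(Z + sqrt(-3 + 2*Z)) (Q(Z) = (Z + sqrt(Z + (-3 + Z)))*(Z - 6) = (Z + sqrt(-3 + 2*Z))*(-6 + Z) = (-6 + Z)*(Z + sqrt(-3 + 2*Z)))
(-495 + Q(-11))/(-78 - 372) = (-495 + ((-11)**2 - 6*(-11) - 6*sqrt(-3 + 2*(-11)) - 11*sqrt(-3 + 2*(-11))))/(-78 - 372) = (-495 + (121 + 66 - 6*sqrt(-3 - 22) - 11*sqrt(-3 - 22)))/(-450) = (-495 + (121 + 66 - 30*I - 55*I))*(-1/450) = (-495 + (187 - 85*I))*(-1/450) = (-308 - 85*I)*(-1/450) = 154/225 + 17*I/90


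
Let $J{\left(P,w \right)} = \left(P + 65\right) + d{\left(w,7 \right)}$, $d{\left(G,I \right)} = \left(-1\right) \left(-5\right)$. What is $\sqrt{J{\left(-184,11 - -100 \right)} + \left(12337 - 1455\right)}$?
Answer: $4 \sqrt{673} \approx 103.77$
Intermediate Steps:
$d{\left(G,I \right)} = 5$
$J{\left(P,w \right)} = 70 + P$ ($J{\left(P,w \right)} = \left(P + 65\right) + 5 = \left(65 + P\right) + 5 = 70 + P$)
$\sqrt{J{\left(-184,11 - -100 \right)} + \left(12337 - 1455\right)} = \sqrt{\left(70 - 184\right) + \left(12337 - 1455\right)} = \sqrt{-114 + 10882} = \sqrt{10768} = 4 \sqrt{673}$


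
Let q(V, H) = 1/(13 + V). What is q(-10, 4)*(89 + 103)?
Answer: 64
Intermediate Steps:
q(-10, 4)*(89 + 103) = (89 + 103)/(13 - 10) = 192/3 = (⅓)*192 = 64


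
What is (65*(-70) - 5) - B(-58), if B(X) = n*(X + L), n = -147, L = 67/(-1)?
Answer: -22930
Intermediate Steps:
L = -67 (L = 67*(-1) = -67)
B(X) = 9849 - 147*X (B(X) = -147*(X - 67) = -147*(-67 + X) = 9849 - 147*X)
(65*(-70) - 5) - B(-58) = (65*(-70) - 5) - (9849 - 147*(-58)) = (-4550 - 5) - (9849 + 8526) = -4555 - 1*18375 = -4555 - 18375 = -22930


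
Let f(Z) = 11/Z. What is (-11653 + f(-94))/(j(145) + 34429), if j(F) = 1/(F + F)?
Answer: -52943995/156422439 ≈ -0.33847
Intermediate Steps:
j(F) = 1/(2*F)
(-11653 + f(-94))/(j(145) + 34429) = (-11653 + 11/(-94))/((1/2)/145 + 34429) = (-11653 + 11*(-1/94))/((1/2)*(1/145) + 34429) = (-11653 - 11/94)/(1/290 + 34429) = -1095393/(94*9984411/290) = -1095393/94*290/9984411 = -52943995/156422439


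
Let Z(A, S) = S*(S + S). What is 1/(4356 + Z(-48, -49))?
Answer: 1/9158 ≈ 0.00010919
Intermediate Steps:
Z(A, S) = 2*S² (Z(A, S) = S*(2*S) = 2*S²)
1/(4356 + Z(-48, -49)) = 1/(4356 + 2*(-49)²) = 1/(4356 + 2*2401) = 1/(4356 + 4802) = 1/9158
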